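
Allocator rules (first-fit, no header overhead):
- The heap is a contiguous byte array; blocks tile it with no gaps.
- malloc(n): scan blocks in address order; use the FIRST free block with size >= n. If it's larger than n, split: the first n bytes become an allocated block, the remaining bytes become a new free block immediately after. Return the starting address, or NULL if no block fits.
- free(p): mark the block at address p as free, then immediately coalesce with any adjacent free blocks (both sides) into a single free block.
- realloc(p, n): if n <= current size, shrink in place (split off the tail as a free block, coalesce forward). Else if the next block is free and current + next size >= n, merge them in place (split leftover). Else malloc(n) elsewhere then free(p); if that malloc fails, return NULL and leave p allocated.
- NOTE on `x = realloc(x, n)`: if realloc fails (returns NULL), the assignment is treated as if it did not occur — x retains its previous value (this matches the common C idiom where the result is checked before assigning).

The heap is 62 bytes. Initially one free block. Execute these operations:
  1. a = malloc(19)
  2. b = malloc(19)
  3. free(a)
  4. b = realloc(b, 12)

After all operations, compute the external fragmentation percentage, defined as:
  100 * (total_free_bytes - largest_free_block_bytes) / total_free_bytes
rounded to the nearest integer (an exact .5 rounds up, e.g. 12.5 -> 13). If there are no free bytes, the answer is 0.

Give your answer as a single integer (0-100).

Answer: 38

Derivation:
Op 1: a = malloc(19) -> a = 0; heap: [0-18 ALLOC][19-61 FREE]
Op 2: b = malloc(19) -> b = 19; heap: [0-18 ALLOC][19-37 ALLOC][38-61 FREE]
Op 3: free(a) -> (freed a); heap: [0-18 FREE][19-37 ALLOC][38-61 FREE]
Op 4: b = realloc(b, 12) -> b = 19; heap: [0-18 FREE][19-30 ALLOC][31-61 FREE]
Free blocks: [19 31] total_free=50 largest=31 -> 100*(50-31)/50 = 1900/50 = 38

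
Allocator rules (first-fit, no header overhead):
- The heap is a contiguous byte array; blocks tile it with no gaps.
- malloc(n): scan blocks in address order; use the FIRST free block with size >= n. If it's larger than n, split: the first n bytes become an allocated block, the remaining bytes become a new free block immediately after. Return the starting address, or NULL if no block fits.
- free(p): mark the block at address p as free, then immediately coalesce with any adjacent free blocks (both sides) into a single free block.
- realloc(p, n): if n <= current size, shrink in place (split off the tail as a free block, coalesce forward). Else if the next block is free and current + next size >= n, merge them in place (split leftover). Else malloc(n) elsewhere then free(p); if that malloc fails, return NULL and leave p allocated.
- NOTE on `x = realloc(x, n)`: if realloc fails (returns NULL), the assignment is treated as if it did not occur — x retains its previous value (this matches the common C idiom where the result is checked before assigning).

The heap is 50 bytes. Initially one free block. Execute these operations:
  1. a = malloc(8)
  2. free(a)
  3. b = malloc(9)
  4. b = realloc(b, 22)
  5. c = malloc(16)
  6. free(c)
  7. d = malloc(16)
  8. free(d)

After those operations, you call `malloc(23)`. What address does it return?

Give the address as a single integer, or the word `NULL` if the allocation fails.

Answer: 22

Derivation:
Op 1: a = malloc(8) -> a = 0; heap: [0-7 ALLOC][8-49 FREE]
Op 2: free(a) -> (freed a); heap: [0-49 FREE]
Op 3: b = malloc(9) -> b = 0; heap: [0-8 ALLOC][9-49 FREE]
Op 4: b = realloc(b, 22) -> b = 0; heap: [0-21 ALLOC][22-49 FREE]
Op 5: c = malloc(16) -> c = 22; heap: [0-21 ALLOC][22-37 ALLOC][38-49 FREE]
Op 6: free(c) -> (freed c); heap: [0-21 ALLOC][22-49 FREE]
Op 7: d = malloc(16) -> d = 22; heap: [0-21 ALLOC][22-37 ALLOC][38-49 FREE]
Op 8: free(d) -> (freed d); heap: [0-21 ALLOC][22-49 FREE]
malloc(23): first-fit scan over [0-21 ALLOC][22-49 FREE] -> 22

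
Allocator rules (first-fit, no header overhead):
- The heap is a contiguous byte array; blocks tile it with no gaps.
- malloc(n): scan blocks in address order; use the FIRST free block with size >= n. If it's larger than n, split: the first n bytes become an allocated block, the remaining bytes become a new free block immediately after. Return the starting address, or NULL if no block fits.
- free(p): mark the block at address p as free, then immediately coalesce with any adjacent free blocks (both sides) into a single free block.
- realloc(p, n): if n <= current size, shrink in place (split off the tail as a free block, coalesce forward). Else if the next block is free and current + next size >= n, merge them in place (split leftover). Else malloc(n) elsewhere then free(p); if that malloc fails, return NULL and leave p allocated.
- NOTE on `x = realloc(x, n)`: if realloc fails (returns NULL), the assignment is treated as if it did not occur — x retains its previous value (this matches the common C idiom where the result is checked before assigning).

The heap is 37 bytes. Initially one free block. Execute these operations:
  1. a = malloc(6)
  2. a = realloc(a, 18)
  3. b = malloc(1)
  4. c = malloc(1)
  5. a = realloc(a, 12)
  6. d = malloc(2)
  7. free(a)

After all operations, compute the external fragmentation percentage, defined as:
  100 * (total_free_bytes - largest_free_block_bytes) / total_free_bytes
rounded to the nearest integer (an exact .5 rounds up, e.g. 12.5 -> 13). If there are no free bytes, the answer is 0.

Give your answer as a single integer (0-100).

Op 1: a = malloc(6) -> a = 0; heap: [0-5 ALLOC][6-36 FREE]
Op 2: a = realloc(a, 18) -> a = 0; heap: [0-17 ALLOC][18-36 FREE]
Op 3: b = malloc(1) -> b = 18; heap: [0-17 ALLOC][18-18 ALLOC][19-36 FREE]
Op 4: c = malloc(1) -> c = 19; heap: [0-17 ALLOC][18-18 ALLOC][19-19 ALLOC][20-36 FREE]
Op 5: a = realloc(a, 12) -> a = 0; heap: [0-11 ALLOC][12-17 FREE][18-18 ALLOC][19-19 ALLOC][20-36 FREE]
Op 6: d = malloc(2) -> d = 12; heap: [0-11 ALLOC][12-13 ALLOC][14-17 FREE][18-18 ALLOC][19-19 ALLOC][20-36 FREE]
Op 7: free(a) -> (freed a); heap: [0-11 FREE][12-13 ALLOC][14-17 FREE][18-18 ALLOC][19-19 ALLOC][20-36 FREE]
Free blocks: [12 4 17] total_free=33 largest=17 -> 100*(33-17)/33 = 1600/33 ≈ 48.485 -> rounds to 48

Answer: 48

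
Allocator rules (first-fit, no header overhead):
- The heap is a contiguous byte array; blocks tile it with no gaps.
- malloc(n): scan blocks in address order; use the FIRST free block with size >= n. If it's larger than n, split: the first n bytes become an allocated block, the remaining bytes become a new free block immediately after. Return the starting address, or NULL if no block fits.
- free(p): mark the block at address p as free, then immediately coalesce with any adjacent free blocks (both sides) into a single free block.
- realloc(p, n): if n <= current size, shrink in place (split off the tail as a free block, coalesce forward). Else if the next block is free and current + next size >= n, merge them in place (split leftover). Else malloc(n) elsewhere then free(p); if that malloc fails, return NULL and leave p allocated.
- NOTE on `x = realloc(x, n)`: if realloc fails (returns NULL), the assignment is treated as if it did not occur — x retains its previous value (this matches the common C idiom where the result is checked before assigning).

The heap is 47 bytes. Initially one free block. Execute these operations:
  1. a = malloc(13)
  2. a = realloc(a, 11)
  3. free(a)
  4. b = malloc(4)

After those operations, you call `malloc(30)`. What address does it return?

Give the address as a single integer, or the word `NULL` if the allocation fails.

Answer: 4

Derivation:
Op 1: a = malloc(13) -> a = 0; heap: [0-12 ALLOC][13-46 FREE]
Op 2: a = realloc(a, 11) -> a = 0; heap: [0-10 ALLOC][11-46 FREE]
Op 3: free(a) -> (freed a); heap: [0-46 FREE]
Op 4: b = malloc(4) -> b = 0; heap: [0-3 ALLOC][4-46 FREE]
malloc(30): first-fit scan over [0-3 ALLOC][4-46 FREE] -> 4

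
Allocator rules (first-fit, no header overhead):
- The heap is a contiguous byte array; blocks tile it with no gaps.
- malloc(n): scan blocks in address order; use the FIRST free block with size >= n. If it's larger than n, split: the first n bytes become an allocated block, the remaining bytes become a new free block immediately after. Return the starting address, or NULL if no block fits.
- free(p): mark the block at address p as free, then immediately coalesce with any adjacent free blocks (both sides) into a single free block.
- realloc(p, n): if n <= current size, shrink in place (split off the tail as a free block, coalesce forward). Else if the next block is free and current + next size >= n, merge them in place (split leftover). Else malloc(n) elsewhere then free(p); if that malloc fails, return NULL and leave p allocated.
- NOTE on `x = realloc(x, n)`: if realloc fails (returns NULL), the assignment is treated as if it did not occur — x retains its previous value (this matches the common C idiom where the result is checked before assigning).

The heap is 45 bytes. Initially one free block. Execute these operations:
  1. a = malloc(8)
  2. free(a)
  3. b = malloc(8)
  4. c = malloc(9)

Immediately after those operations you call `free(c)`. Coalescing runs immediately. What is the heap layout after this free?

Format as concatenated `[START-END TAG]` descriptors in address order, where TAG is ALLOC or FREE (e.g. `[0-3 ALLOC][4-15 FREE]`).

Op 1: a = malloc(8) -> a = 0; heap: [0-7 ALLOC][8-44 FREE]
Op 2: free(a) -> (freed a); heap: [0-44 FREE]
Op 3: b = malloc(8) -> b = 0; heap: [0-7 ALLOC][8-44 FREE]
Op 4: c = malloc(9) -> c = 8; heap: [0-7 ALLOC][8-16 ALLOC][17-44 FREE]
free(c): c = 8 -> block [8-16 ALLOC]; mark free, coalesce with adjacent free neighbors -> [0-7 ALLOC][8-44 FREE]

Answer: [0-7 ALLOC][8-44 FREE]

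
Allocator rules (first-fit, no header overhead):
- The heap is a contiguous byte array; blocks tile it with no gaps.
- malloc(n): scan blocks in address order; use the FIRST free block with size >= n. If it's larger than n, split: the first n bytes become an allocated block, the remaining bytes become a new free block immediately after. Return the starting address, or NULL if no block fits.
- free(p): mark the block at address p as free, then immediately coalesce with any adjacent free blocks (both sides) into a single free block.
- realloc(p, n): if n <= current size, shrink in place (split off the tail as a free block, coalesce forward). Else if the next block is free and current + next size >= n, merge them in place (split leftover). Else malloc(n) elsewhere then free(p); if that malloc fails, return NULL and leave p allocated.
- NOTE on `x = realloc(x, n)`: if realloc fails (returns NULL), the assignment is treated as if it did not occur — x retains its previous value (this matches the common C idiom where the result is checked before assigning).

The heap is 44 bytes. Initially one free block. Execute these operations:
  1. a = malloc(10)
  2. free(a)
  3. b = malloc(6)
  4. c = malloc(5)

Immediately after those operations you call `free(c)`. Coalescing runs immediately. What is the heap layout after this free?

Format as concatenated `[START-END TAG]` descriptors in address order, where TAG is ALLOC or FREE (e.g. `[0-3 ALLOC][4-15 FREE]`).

Op 1: a = malloc(10) -> a = 0; heap: [0-9 ALLOC][10-43 FREE]
Op 2: free(a) -> (freed a); heap: [0-43 FREE]
Op 3: b = malloc(6) -> b = 0; heap: [0-5 ALLOC][6-43 FREE]
Op 4: c = malloc(5) -> c = 6; heap: [0-5 ALLOC][6-10 ALLOC][11-43 FREE]
free(c): c = 6 -> block [6-10 ALLOC]; mark free, coalesce with adjacent free neighbors -> [0-5 ALLOC][6-43 FREE]

Answer: [0-5 ALLOC][6-43 FREE]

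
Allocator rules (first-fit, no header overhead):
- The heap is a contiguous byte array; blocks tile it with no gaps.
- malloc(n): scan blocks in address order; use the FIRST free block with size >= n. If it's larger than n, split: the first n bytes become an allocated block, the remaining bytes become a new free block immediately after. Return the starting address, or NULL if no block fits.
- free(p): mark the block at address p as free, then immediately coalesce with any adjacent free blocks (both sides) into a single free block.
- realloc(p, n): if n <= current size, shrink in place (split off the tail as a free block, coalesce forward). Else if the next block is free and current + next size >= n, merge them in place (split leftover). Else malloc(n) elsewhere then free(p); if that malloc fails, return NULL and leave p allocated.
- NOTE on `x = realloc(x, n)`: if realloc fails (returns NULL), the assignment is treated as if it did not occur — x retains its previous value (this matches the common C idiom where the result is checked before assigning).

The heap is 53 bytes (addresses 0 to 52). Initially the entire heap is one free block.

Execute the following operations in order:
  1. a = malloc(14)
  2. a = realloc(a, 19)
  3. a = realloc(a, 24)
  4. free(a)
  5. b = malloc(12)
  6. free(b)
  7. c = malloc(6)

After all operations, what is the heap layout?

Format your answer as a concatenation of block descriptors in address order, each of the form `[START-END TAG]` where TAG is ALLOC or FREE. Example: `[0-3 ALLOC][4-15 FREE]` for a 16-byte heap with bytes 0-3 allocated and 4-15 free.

Answer: [0-5 ALLOC][6-52 FREE]

Derivation:
Op 1: a = malloc(14) -> a = 0; heap: [0-13 ALLOC][14-52 FREE]
Op 2: a = realloc(a, 19) -> a = 0; heap: [0-18 ALLOC][19-52 FREE]
Op 3: a = realloc(a, 24) -> a = 0; heap: [0-23 ALLOC][24-52 FREE]
Op 4: free(a) -> (freed a); heap: [0-52 FREE]
Op 5: b = malloc(12) -> b = 0; heap: [0-11 ALLOC][12-52 FREE]
Op 6: free(b) -> (freed b); heap: [0-52 FREE]
Op 7: c = malloc(6) -> c = 0; heap: [0-5 ALLOC][6-52 FREE]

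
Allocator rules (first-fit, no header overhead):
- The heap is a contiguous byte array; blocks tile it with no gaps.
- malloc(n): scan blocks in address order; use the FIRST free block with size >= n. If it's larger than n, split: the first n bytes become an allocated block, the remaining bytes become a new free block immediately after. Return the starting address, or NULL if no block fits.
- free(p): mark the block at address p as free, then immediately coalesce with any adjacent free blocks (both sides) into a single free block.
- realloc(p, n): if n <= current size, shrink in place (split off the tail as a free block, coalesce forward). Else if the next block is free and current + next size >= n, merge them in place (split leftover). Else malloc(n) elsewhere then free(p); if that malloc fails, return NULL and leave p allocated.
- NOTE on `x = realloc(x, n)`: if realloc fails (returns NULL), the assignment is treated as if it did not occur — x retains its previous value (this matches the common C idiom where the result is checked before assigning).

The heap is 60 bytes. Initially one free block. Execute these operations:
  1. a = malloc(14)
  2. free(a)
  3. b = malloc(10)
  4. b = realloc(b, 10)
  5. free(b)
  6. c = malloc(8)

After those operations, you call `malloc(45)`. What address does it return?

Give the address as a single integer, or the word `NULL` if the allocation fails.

Op 1: a = malloc(14) -> a = 0; heap: [0-13 ALLOC][14-59 FREE]
Op 2: free(a) -> (freed a); heap: [0-59 FREE]
Op 3: b = malloc(10) -> b = 0; heap: [0-9 ALLOC][10-59 FREE]
Op 4: b = realloc(b, 10) -> b = 0; heap: [0-9 ALLOC][10-59 FREE]
Op 5: free(b) -> (freed b); heap: [0-59 FREE]
Op 6: c = malloc(8) -> c = 0; heap: [0-7 ALLOC][8-59 FREE]
malloc(45): first-fit scan over [0-7 ALLOC][8-59 FREE] -> 8

Answer: 8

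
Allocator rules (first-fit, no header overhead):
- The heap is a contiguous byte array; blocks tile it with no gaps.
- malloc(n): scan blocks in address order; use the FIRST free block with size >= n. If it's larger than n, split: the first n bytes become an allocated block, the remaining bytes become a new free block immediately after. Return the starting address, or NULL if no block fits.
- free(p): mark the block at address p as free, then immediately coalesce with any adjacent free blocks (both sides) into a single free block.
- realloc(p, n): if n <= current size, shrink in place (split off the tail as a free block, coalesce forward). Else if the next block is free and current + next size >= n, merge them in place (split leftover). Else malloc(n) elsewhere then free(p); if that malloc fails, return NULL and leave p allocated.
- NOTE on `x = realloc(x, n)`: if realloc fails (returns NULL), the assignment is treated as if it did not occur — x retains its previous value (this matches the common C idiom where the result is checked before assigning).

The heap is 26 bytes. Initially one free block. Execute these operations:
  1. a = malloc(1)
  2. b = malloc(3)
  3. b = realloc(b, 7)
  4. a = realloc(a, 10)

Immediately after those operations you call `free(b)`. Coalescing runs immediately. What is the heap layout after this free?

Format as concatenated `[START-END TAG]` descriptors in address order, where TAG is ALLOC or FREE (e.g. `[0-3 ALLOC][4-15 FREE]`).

Answer: [0-7 FREE][8-17 ALLOC][18-25 FREE]

Derivation:
Op 1: a = malloc(1) -> a = 0; heap: [0-0 ALLOC][1-25 FREE]
Op 2: b = malloc(3) -> b = 1; heap: [0-0 ALLOC][1-3 ALLOC][4-25 FREE]
Op 3: b = realloc(b, 7) -> b = 1; heap: [0-0 ALLOC][1-7 ALLOC][8-25 FREE]
Op 4: a = realloc(a, 10) -> a = 8; heap: [0-0 FREE][1-7 ALLOC][8-17 ALLOC][18-25 FREE]
free(b): b = 1 -> block [1-7 ALLOC]; mark free, coalesce with adjacent free neighbors -> [0-7 FREE][8-17 ALLOC][18-25 FREE]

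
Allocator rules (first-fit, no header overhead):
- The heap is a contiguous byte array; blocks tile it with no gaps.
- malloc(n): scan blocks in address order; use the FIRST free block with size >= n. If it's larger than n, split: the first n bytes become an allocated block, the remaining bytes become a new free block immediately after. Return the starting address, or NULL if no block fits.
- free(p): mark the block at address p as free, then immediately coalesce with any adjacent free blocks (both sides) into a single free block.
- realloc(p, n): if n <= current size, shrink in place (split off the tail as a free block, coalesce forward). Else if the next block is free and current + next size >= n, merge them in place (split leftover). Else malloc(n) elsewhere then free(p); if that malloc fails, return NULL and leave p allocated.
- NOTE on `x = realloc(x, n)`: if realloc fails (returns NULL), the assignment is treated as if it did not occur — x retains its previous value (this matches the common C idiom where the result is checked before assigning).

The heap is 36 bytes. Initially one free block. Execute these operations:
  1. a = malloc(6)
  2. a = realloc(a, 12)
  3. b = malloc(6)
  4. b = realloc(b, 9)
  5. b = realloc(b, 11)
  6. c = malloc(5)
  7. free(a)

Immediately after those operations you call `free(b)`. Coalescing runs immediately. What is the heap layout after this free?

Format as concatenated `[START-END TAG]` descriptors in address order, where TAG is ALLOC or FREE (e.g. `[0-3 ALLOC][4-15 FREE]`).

Op 1: a = malloc(6) -> a = 0; heap: [0-5 ALLOC][6-35 FREE]
Op 2: a = realloc(a, 12) -> a = 0; heap: [0-11 ALLOC][12-35 FREE]
Op 3: b = malloc(6) -> b = 12; heap: [0-11 ALLOC][12-17 ALLOC][18-35 FREE]
Op 4: b = realloc(b, 9) -> b = 12; heap: [0-11 ALLOC][12-20 ALLOC][21-35 FREE]
Op 5: b = realloc(b, 11) -> b = 12; heap: [0-11 ALLOC][12-22 ALLOC][23-35 FREE]
Op 6: c = malloc(5) -> c = 23; heap: [0-11 ALLOC][12-22 ALLOC][23-27 ALLOC][28-35 FREE]
Op 7: free(a) -> (freed a); heap: [0-11 FREE][12-22 ALLOC][23-27 ALLOC][28-35 FREE]
free(b): b = 12 -> block [12-22 ALLOC]; mark free, coalesce with adjacent free neighbors -> [0-22 FREE][23-27 ALLOC][28-35 FREE]

Answer: [0-22 FREE][23-27 ALLOC][28-35 FREE]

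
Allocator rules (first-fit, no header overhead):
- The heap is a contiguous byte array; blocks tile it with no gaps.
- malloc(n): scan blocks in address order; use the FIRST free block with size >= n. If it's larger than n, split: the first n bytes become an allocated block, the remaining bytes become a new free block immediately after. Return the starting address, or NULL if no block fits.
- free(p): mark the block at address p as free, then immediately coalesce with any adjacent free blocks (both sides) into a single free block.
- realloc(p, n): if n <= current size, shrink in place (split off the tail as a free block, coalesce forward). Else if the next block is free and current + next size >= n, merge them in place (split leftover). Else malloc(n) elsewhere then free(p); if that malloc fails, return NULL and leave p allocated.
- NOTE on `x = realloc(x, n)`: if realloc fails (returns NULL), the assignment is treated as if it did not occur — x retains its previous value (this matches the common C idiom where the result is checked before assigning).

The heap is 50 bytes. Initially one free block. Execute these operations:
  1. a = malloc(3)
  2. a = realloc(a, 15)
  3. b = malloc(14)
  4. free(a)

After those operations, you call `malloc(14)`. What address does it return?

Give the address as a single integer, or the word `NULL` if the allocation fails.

Op 1: a = malloc(3) -> a = 0; heap: [0-2 ALLOC][3-49 FREE]
Op 2: a = realloc(a, 15) -> a = 0; heap: [0-14 ALLOC][15-49 FREE]
Op 3: b = malloc(14) -> b = 15; heap: [0-14 ALLOC][15-28 ALLOC][29-49 FREE]
Op 4: free(a) -> (freed a); heap: [0-14 FREE][15-28 ALLOC][29-49 FREE]
malloc(14): first-fit scan over [0-14 FREE][15-28 ALLOC][29-49 FREE] -> 0

Answer: 0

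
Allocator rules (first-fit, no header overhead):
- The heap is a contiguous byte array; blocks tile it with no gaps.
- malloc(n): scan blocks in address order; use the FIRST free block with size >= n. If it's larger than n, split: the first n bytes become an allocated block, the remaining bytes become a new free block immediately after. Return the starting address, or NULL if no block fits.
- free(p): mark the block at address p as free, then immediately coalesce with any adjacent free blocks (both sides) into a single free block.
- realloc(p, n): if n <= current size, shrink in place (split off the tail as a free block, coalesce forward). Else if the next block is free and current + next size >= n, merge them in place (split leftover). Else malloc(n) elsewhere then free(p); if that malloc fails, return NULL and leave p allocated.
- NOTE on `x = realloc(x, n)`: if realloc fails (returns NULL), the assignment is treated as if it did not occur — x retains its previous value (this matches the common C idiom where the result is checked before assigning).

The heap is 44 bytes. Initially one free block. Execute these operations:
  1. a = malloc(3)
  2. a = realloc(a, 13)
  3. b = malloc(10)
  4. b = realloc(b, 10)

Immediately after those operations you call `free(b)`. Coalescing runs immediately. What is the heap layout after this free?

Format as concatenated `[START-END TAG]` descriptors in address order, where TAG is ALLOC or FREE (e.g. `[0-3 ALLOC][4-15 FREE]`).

Op 1: a = malloc(3) -> a = 0; heap: [0-2 ALLOC][3-43 FREE]
Op 2: a = realloc(a, 13) -> a = 0; heap: [0-12 ALLOC][13-43 FREE]
Op 3: b = malloc(10) -> b = 13; heap: [0-12 ALLOC][13-22 ALLOC][23-43 FREE]
Op 4: b = realloc(b, 10) -> b = 13; heap: [0-12 ALLOC][13-22 ALLOC][23-43 FREE]
free(b): b = 13 -> block [13-22 ALLOC]; mark free, coalesce with adjacent free neighbors -> [0-12 ALLOC][13-43 FREE]

Answer: [0-12 ALLOC][13-43 FREE]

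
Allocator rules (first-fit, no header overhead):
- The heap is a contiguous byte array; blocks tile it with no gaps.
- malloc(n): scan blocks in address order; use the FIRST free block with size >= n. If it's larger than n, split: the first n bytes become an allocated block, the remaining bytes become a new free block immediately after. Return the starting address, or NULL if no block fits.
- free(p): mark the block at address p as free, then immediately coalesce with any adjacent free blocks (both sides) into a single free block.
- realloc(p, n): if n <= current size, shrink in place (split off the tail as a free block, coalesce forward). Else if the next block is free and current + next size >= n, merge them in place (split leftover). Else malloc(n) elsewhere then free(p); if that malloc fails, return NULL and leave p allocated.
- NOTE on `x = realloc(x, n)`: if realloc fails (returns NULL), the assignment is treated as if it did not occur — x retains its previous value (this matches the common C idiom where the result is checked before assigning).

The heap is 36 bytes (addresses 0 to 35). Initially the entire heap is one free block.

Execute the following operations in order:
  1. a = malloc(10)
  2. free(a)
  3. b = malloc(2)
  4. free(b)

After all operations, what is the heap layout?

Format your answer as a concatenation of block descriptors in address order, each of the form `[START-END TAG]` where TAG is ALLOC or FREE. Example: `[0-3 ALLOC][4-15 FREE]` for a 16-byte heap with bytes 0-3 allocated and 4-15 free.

Op 1: a = malloc(10) -> a = 0; heap: [0-9 ALLOC][10-35 FREE]
Op 2: free(a) -> (freed a); heap: [0-35 FREE]
Op 3: b = malloc(2) -> b = 0; heap: [0-1 ALLOC][2-35 FREE]
Op 4: free(b) -> (freed b); heap: [0-35 FREE]

Answer: [0-35 FREE]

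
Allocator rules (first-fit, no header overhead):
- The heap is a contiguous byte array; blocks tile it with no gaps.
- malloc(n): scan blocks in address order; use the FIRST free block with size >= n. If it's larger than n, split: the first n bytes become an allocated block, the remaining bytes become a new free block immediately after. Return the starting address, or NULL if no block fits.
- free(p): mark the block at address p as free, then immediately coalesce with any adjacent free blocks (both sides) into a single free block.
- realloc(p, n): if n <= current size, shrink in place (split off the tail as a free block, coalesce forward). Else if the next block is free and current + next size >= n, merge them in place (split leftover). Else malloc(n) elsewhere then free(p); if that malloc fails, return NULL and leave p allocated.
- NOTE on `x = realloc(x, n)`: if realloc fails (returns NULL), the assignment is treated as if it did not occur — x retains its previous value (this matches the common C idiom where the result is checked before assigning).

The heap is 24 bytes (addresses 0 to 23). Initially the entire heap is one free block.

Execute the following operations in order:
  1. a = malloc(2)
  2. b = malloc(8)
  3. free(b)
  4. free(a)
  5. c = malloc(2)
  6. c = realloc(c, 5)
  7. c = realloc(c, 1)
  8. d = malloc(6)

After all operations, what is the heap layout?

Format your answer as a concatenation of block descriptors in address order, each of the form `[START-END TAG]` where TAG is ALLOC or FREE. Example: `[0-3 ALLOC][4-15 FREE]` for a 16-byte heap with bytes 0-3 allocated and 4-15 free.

Op 1: a = malloc(2) -> a = 0; heap: [0-1 ALLOC][2-23 FREE]
Op 2: b = malloc(8) -> b = 2; heap: [0-1 ALLOC][2-9 ALLOC][10-23 FREE]
Op 3: free(b) -> (freed b); heap: [0-1 ALLOC][2-23 FREE]
Op 4: free(a) -> (freed a); heap: [0-23 FREE]
Op 5: c = malloc(2) -> c = 0; heap: [0-1 ALLOC][2-23 FREE]
Op 6: c = realloc(c, 5) -> c = 0; heap: [0-4 ALLOC][5-23 FREE]
Op 7: c = realloc(c, 1) -> c = 0; heap: [0-0 ALLOC][1-23 FREE]
Op 8: d = malloc(6) -> d = 1; heap: [0-0 ALLOC][1-6 ALLOC][7-23 FREE]

Answer: [0-0 ALLOC][1-6 ALLOC][7-23 FREE]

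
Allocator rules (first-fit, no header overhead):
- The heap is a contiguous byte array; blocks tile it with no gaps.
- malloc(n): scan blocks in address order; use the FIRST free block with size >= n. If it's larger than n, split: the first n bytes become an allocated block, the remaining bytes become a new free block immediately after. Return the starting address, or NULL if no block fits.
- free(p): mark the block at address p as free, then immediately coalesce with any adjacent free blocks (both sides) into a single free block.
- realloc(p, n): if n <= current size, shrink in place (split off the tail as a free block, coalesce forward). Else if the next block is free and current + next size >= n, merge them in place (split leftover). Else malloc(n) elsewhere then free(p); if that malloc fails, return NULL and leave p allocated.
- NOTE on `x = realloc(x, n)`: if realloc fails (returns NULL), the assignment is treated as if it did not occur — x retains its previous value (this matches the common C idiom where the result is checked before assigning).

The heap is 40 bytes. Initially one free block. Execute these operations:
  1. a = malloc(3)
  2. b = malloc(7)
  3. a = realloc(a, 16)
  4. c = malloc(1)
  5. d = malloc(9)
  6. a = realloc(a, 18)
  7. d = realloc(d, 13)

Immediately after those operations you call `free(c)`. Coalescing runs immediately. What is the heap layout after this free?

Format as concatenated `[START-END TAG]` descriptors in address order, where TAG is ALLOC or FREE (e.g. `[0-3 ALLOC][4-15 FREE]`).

Op 1: a = malloc(3) -> a = 0; heap: [0-2 ALLOC][3-39 FREE]
Op 2: b = malloc(7) -> b = 3; heap: [0-2 ALLOC][3-9 ALLOC][10-39 FREE]
Op 3: a = realloc(a, 16) -> a = 10; heap: [0-2 FREE][3-9 ALLOC][10-25 ALLOC][26-39 FREE]
Op 4: c = malloc(1) -> c = 0; heap: [0-0 ALLOC][1-2 FREE][3-9 ALLOC][10-25 ALLOC][26-39 FREE]
Op 5: d = malloc(9) -> d = 26; heap: [0-0 ALLOC][1-2 FREE][3-9 ALLOC][10-25 ALLOC][26-34 ALLOC][35-39 FREE]
Op 6: a = realloc(a, 18) -> NULL (a unchanged); heap: [0-0 ALLOC][1-2 FREE][3-9 ALLOC][10-25 ALLOC][26-34 ALLOC][35-39 FREE]
Op 7: d = realloc(d, 13) -> d = 26; heap: [0-0 ALLOC][1-2 FREE][3-9 ALLOC][10-25 ALLOC][26-38 ALLOC][39-39 FREE]
free(c): c = 0 -> block [0-0 ALLOC]; mark free, coalesce with adjacent free neighbors -> [0-2 FREE][3-9 ALLOC][10-25 ALLOC][26-38 ALLOC][39-39 FREE]

Answer: [0-2 FREE][3-9 ALLOC][10-25 ALLOC][26-38 ALLOC][39-39 FREE]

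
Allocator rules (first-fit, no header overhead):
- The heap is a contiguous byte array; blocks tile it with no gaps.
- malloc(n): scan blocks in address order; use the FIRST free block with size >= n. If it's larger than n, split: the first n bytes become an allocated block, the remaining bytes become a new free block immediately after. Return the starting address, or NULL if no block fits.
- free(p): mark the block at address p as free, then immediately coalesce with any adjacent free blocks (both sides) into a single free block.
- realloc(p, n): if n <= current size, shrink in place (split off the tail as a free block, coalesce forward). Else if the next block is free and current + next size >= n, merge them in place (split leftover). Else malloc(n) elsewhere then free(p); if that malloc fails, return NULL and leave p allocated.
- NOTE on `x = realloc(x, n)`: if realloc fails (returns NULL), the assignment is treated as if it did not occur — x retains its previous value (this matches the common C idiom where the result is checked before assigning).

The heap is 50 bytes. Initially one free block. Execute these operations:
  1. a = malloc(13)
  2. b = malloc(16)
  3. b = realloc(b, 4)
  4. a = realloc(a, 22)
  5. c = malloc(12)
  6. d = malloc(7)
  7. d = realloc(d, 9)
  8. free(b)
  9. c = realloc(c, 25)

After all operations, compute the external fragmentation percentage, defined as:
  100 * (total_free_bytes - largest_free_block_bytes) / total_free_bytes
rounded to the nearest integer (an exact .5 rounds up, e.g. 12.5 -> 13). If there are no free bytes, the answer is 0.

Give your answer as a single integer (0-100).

Op 1: a = malloc(13) -> a = 0; heap: [0-12 ALLOC][13-49 FREE]
Op 2: b = malloc(16) -> b = 13; heap: [0-12 ALLOC][13-28 ALLOC][29-49 FREE]
Op 3: b = realloc(b, 4) -> b = 13; heap: [0-12 ALLOC][13-16 ALLOC][17-49 FREE]
Op 4: a = realloc(a, 22) -> a = 17; heap: [0-12 FREE][13-16 ALLOC][17-38 ALLOC][39-49 FREE]
Op 5: c = malloc(12) -> c = 0; heap: [0-11 ALLOC][12-12 FREE][13-16 ALLOC][17-38 ALLOC][39-49 FREE]
Op 6: d = malloc(7) -> d = 39; heap: [0-11 ALLOC][12-12 FREE][13-16 ALLOC][17-38 ALLOC][39-45 ALLOC][46-49 FREE]
Op 7: d = realloc(d, 9) -> d = 39; heap: [0-11 ALLOC][12-12 FREE][13-16 ALLOC][17-38 ALLOC][39-47 ALLOC][48-49 FREE]
Op 8: free(b) -> (freed b); heap: [0-11 ALLOC][12-16 FREE][17-38 ALLOC][39-47 ALLOC][48-49 FREE]
Op 9: c = realloc(c, 25) -> NULL (c unchanged); heap: [0-11 ALLOC][12-16 FREE][17-38 ALLOC][39-47 ALLOC][48-49 FREE]
Free blocks: [5 2] total_free=7 largest=5 -> 100*(7-5)/7 = 200/7 ≈ 28.571 -> rounds to 29

Answer: 29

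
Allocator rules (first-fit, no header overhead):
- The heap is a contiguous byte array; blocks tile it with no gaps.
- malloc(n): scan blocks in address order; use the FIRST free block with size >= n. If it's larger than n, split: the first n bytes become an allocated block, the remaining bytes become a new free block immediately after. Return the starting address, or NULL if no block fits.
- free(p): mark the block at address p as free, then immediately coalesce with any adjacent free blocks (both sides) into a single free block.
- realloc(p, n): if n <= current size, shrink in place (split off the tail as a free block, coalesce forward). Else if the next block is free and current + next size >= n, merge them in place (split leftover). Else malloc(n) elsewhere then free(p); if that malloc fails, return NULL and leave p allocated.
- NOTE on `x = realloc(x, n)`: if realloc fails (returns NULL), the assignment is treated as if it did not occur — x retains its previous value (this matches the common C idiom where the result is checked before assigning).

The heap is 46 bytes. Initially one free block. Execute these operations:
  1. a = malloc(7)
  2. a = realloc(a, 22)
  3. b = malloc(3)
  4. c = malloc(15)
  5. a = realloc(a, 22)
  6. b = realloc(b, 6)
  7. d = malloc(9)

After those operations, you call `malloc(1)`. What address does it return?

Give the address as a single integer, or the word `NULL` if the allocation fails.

Answer: 22

Derivation:
Op 1: a = malloc(7) -> a = 0; heap: [0-6 ALLOC][7-45 FREE]
Op 2: a = realloc(a, 22) -> a = 0; heap: [0-21 ALLOC][22-45 FREE]
Op 3: b = malloc(3) -> b = 22; heap: [0-21 ALLOC][22-24 ALLOC][25-45 FREE]
Op 4: c = malloc(15) -> c = 25; heap: [0-21 ALLOC][22-24 ALLOC][25-39 ALLOC][40-45 FREE]
Op 5: a = realloc(a, 22) -> a = 0; heap: [0-21 ALLOC][22-24 ALLOC][25-39 ALLOC][40-45 FREE]
Op 6: b = realloc(b, 6) -> b = 40; heap: [0-21 ALLOC][22-24 FREE][25-39 ALLOC][40-45 ALLOC]
Op 7: d = malloc(9) -> d = NULL; heap: [0-21 ALLOC][22-24 FREE][25-39 ALLOC][40-45 ALLOC]
malloc(1): first-fit scan over [0-21 ALLOC][22-24 FREE][25-39 ALLOC][40-45 ALLOC] -> 22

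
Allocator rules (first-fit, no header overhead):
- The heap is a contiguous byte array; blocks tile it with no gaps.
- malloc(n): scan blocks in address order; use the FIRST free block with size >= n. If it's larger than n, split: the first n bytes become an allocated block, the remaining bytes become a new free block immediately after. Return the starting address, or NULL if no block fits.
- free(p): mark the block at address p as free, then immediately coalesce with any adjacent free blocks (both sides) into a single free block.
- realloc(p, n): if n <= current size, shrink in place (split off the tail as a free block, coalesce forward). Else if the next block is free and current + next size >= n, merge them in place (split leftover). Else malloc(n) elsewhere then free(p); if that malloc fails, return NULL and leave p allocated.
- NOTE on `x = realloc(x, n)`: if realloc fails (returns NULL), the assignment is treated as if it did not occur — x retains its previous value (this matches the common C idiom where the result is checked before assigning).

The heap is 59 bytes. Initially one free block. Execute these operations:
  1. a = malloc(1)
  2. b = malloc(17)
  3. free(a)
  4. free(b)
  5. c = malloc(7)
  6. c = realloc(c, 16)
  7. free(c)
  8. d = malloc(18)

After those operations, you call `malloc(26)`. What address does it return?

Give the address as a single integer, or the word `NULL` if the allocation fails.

Answer: 18

Derivation:
Op 1: a = malloc(1) -> a = 0; heap: [0-0 ALLOC][1-58 FREE]
Op 2: b = malloc(17) -> b = 1; heap: [0-0 ALLOC][1-17 ALLOC][18-58 FREE]
Op 3: free(a) -> (freed a); heap: [0-0 FREE][1-17 ALLOC][18-58 FREE]
Op 4: free(b) -> (freed b); heap: [0-58 FREE]
Op 5: c = malloc(7) -> c = 0; heap: [0-6 ALLOC][7-58 FREE]
Op 6: c = realloc(c, 16) -> c = 0; heap: [0-15 ALLOC][16-58 FREE]
Op 7: free(c) -> (freed c); heap: [0-58 FREE]
Op 8: d = malloc(18) -> d = 0; heap: [0-17 ALLOC][18-58 FREE]
malloc(26): first-fit scan over [0-17 ALLOC][18-58 FREE] -> 18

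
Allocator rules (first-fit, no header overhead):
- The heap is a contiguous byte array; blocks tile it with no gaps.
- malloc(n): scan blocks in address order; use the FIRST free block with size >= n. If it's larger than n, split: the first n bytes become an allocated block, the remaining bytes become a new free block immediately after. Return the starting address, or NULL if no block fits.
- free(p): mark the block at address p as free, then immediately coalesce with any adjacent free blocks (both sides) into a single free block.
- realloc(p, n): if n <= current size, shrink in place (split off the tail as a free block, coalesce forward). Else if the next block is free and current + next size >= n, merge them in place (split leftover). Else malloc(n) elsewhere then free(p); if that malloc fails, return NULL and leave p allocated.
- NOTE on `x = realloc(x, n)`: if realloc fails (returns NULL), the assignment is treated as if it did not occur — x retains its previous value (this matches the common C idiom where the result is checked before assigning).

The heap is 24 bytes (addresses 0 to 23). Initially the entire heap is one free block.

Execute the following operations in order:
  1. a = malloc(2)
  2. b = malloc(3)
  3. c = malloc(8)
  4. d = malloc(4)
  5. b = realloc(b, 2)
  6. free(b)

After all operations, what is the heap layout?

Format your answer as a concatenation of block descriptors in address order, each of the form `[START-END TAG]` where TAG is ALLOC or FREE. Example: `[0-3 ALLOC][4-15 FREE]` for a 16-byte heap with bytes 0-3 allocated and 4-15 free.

Answer: [0-1 ALLOC][2-4 FREE][5-12 ALLOC][13-16 ALLOC][17-23 FREE]

Derivation:
Op 1: a = malloc(2) -> a = 0; heap: [0-1 ALLOC][2-23 FREE]
Op 2: b = malloc(3) -> b = 2; heap: [0-1 ALLOC][2-4 ALLOC][5-23 FREE]
Op 3: c = malloc(8) -> c = 5; heap: [0-1 ALLOC][2-4 ALLOC][5-12 ALLOC][13-23 FREE]
Op 4: d = malloc(4) -> d = 13; heap: [0-1 ALLOC][2-4 ALLOC][5-12 ALLOC][13-16 ALLOC][17-23 FREE]
Op 5: b = realloc(b, 2) -> b = 2; heap: [0-1 ALLOC][2-3 ALLOC][4-4 FREE][5-12 ALLOC][13-16 ALLOC][17-23 FREE]
Op 6: free(b) -> (freed b); heap: [0-1 ALLOC][2-4 FREE][5-12 ALLOC][13-16 ALLOC][17-23 FREE]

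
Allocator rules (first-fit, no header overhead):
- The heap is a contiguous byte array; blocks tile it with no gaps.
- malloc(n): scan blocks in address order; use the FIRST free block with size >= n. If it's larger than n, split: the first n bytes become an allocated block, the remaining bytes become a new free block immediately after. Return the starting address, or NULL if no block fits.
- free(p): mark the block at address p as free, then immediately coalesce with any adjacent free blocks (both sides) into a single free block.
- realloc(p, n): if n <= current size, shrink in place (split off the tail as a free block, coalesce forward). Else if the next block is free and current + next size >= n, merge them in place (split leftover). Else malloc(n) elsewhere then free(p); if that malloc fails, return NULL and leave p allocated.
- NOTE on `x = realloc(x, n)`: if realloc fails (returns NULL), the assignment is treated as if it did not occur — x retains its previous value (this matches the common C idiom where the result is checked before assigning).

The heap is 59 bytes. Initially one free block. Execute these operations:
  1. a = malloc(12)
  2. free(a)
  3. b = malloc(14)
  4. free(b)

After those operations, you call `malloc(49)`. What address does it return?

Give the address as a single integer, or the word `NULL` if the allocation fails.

Op 1: a = malloc(12) -> a = 0; heap: [0-11 ALLOC][12-58 FREE]
Op 2: free(a) -> (freed a); heap: [0-58 FREE]
Op 3: b = malloc(14) -> b = 0; heap: [0-13 ALLOC][14-58 FREE]
Op 4: free(b) -> (freed b); heap: [0-58 FREE]
malloc(49): first-fit scan over [0-58 FREE] -> 0

Answer: 0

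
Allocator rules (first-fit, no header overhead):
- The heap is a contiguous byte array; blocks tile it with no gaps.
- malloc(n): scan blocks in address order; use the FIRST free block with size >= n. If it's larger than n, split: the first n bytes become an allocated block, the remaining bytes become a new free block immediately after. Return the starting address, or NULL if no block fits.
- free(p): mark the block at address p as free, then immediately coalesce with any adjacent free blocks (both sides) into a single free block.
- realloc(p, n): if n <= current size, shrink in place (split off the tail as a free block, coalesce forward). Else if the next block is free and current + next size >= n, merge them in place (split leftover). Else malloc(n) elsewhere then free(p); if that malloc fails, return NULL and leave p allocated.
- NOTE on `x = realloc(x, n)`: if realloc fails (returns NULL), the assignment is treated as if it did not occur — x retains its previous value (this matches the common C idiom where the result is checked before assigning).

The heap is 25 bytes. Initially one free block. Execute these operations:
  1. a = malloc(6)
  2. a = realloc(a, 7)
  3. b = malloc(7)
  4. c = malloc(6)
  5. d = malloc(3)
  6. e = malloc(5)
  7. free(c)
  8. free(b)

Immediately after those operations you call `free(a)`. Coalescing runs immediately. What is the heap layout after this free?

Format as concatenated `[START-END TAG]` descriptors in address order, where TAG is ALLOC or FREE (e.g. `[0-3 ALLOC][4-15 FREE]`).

Answer: [0-19 FREE][20-22 ALLOC][23-24 FREE]

Derivation:
Op 1: a = malloc(6) -> a = 0; heap: [0-5 ALLOC][6-24 FREE]
Op 2: a = realloc(a, 7) -> a = 0; heap: [0-6 ALLOC][7-24 FREE]
Op 3: b = malloc(7) -> b = 7; heap: [0-6 ALLOC][7-13 ALLOC][14-24 FREE]
Op 4: c = malloc(6) -> c = 14; heap: [0-6 ALLOC][7-13 ALLOC][14-19 ALLOC][20-24 FREE]
Op 5: d = malloc(3) -> d = 20; heap: [0-6 ALLOC][7-13 ALLOC][14-19 ALLOC][20-22 ALLOC][23-24 FREE]
Op 6: e = malloc(5) -> e = NULL; heap: [0-6 ALLOC][7-13 ALLOC][14-19 ALLOC][20-22 ALLOC][23-24 FREE]
Op 7: free(c) -> (freed c); heap: [0-6 ALLOC][7-13 ALLOC][14-19 FREE][20-22 ALLOC][23-24 FREE]
Op 8: free(b) -> (freed b); heap: [0-6 ALLOC][7-19 FREE][20-22 ALLOC][23-24 FREE]
free(a): a = 0 -> block [0-6 ALLOC]; mark free, coalesce with adjacent free neighbors -> [0-19 FREE][20-22 ALLOC][23-24 FREE]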